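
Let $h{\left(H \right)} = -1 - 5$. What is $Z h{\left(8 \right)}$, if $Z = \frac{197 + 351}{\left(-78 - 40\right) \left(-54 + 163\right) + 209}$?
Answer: $\frac{3288}{12653} \approx 0.25986$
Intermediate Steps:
$Z = - \frac{548}{12653}$ ($Z = \frac{548}{\left(-118\right) 109 + 209} = \frac{548}{-12862 + 209} = \frac{548}{-12653} = 548 \left(- \frac{1}{12653}\right) = - \frac{548}{12653} \approx -0.04331$)
$h{\left(H \right)} = -6$
$Z h{\left(8 \right)} = \left(- \frac{548}{12653}\right) \left(-6\right) = \frac{3288}{12653}$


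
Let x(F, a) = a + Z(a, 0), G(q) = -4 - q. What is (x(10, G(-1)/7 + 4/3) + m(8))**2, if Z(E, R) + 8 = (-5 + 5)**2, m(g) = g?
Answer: 361/441 ≈ 0.81859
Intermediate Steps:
Z(E, R) = -8 (Z(E, R) = -8 + (-5 + 5)**2 = -8 + 0**2 = -8 + 0 = -8)
x(F, a) = -8 + a (x(F, a) = a - 8 = -8 + a)
(x(10, G(-1)/7 + 4/3) + m(8))**2 = ((-8 + ((-4 - 1*(-1))/7 + 4/3)) + 8)**2 = ((-8 + ((-4 + 1)*(1/7) + 4*(1/3))) + 8)**2 = ((-8 + (-3*1/7 + 4/3)) + 8)**2 = ((-8 + (-3/7 + 4/3)) + 8)**2 = ((-8 + 19/21) + 8)**2 = (-149/21 + 8)**2 = (19/21)**2 = 361/441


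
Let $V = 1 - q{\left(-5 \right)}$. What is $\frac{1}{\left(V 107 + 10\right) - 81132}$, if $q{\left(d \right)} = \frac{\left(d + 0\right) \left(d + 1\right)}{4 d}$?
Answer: $- \frac{1}{80908} \approx -1.236 \cdot 10^{-5}$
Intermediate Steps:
$q{\left(d \right)} = \frac{1}{4} + \frac{d}{4}$ ($q{\left(d \right)} = d \left(1 + d\right) \frac{1}{4 d} = \frac{1}{4} + \frac{d}{4}$)
$V = 2$ ($V = 1 - \left(\frac{1}{4} + \frac{1}{4} \left(-5\right)\right) = 1 - \left(\frac{1}{4} - \frac{5}{4}\right) = 1 - -1 = 1 + 1 = 2$)
$\frac{1}{\left(V 107 + 10\right) - 81132} = \frac{1}{\left(2 \cdot 107 + 10\right) - 81132} = \frac{1}{\left(214 + 10\right) - 81132} = \frac{1}{224 - 81132} = \frac{1}{-80908} = - \frac{1}{80908}$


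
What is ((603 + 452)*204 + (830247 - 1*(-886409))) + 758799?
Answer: 2690675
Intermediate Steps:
((603 + 452)*204 + (830247 - 1*(-886409))) + 758799 = (1055*204 + (830247 + 886409)) + 758799 = (215220 + 1716656) + 758799 = 1931876 + 758799 = 2690675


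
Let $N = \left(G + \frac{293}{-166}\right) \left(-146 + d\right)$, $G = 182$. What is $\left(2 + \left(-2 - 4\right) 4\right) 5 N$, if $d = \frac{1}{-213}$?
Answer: $\frac{17058267985}{5893} \approx 2.8947 \cdot 10^{6}$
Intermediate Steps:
$d = - \frac{1}{213} \approx -0.0046948$
$N = - \frac{310150327}{11786}$ ($N = \left(182 + \frac{293}{-166}\right) \left(-146 - \frac{1}{213}\right) = \left(182 + 293 \left(- \frac{1}{166}\right)\right) \left(- \frac{31099}{213}\right) = \left(182 - \frac{293}{166}\right) \left(- \frac{31099}{213}\right) = \frac{29919}{166} \left(- \frac{31099}{213}\right) = - \frac{310150327}{11786} \approx -26315.0$)
$\left(2 + \left(-2 - 4\right) 4\right) 5 N = \left(2 + \left(-2 - 4\right) 4\right) 5 \left(- \frac{310150327}{11786}\right) = \left(2 - 24\right) 5 \left(- \frac{310150327}{11786}\right) = \left(-22\right) 5 \left(- \frac{310150327}{11786}\right) = \left(-110\right) \left(- \frac{310150327}{11786}\right) = \frac{17058267985}{5893}$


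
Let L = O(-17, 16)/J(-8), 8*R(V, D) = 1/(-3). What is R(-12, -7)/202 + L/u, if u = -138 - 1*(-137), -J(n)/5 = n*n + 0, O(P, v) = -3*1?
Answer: -929/96960 ≈ -0.0095813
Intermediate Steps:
O(P, v) = -3
J(n) = -5*n**2 (J(n) = -5*(n*n + 0) = -5*(n**2 + 0) = -5*n**2)
R(V, D) = -1/24 (R(V, D) = (1/8)/(-3) = (1/8)*(-1/3) = -1/24)
L = 3/320 (L = -3/((-5*(-8)**2)) = -3/((-5*64)) = -3/(-320) = -3*(-1/320) = 3/320 ≈ 0.0093750)
u = -1 (u = -138 + 137 = -1)
R(-12, -7)/202 + L/u = -1/24/202 + (3/320)/(-1) = -1/24*1/202 + (3/320)*(-1) = -1/4848 - 3/320 = -929/96960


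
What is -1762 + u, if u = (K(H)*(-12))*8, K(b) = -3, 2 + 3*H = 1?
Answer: -1474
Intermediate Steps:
H = -⅓ (H = -⅔ + (⅓)*1 = -⅔ + ⅓ = -⅓ ≈ -0.33333)
u = 288 (u = -3*(-12)*8 = 36*8 = 288)
-1762 + u = -1762 + 288 = -1474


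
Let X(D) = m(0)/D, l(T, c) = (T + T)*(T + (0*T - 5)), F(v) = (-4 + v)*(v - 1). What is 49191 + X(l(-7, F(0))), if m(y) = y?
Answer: 49191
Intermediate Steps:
F(v) = (-1 + v)*(-4 + v) (F(v) = (-4 + v)*(-1 + v) = (-1 + v)*(-4 + v))
l(T, c) = 2*T*(-5 + T) (l(T, c) = (2*T)*(T + (0 - 5)) = (2*T)*(T - 5) = (2*T)*(-5 + T) = 2*T*(-5 + T))
X(D) = 0 (X(D) = 0/D = 0)
49191 + X(l(-7, F(0))) = 49191 + 0 = 49191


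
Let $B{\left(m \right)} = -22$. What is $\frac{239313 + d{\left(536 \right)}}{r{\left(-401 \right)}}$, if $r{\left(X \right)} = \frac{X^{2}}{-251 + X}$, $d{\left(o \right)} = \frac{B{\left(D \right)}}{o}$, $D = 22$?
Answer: $- \frac{10454147299}{10773667} \approx -970.34$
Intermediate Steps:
$d{\left(o \right)} = - \frac{22}{o}$
$r{\left(X \right)} = \frac{X^{2}}{-251 + X}$
$\frac{239313 + d{\left(536 \right)}}{r{\left(-401 \right)}} = \frac{239313 - \frac{22}{536}}{\left(-401\right)^{2} \frac{1}{-251 - 401}} = \frac{239313 - \frac{11}{268}}{160801 \frac{1}{-652}} = \frac{239313 - \frac{11}{268}}{160801 \left(- \frac{1}{652}\right)} = \frac{64135873}{268 \left(- \frac{160801}{652}\right)} = \frac{64135873}{268} \left(- \frac{652}{160801}\right) = - \frac{10454147299}{10773667}$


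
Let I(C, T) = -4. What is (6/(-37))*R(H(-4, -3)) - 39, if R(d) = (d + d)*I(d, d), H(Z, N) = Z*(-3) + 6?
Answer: -579/37 ≈ -15.649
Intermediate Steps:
H(Z, N) = 6 - 3*Z (H(Z, N) = -3*Z + 6 = 6 - 3*Z)
R(d) = -8*d (R(d) = (d + d)*(-4) = (2*d)*(-4) = -8*d)
(6/(-37))*R(H(-4, -3)) - 39 = (6/(-37))*(-8*(6 - 3*(-4))) - 39 = (6*(-1/37))*(-8*(6 + 12)) - 39 = -(-48)*18/37 - 39 = -6/37*(-144) - 39 = 864/37 - 39 = -579/37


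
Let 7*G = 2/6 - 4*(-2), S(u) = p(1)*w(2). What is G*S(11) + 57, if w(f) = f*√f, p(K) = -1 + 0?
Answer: 57 - 50*√2/21 ≈ 53.633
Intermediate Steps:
p(K) = -1
w(f) = f^(3/2)
S(u) = -2*√2 (S(u) = -2^(3/2) = -2*√2)
G = 25/21 (G = (2/6 - 4*(-2))/7 = (2*(⅙) + 8)/7 = (⅓ + 8)/7 = (⅐)*(25/3) = 25/21 ≈ 1.1905)
G*S(11) + 57 = 25*(-2*√2)/21 + 57 = -50*√2/21 + 57 = 57 - 50*√2/21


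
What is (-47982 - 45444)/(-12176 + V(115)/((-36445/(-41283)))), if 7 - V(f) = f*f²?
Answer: 1702455285/31614873982 ≈ 0.053850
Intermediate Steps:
V(f) = 7 - f³ (V(f) = 7 - f*f² = 7 - f³)
(-47982 - 45444)/(-12176 + V(115)/((-36445/(-41283)))) = (-47982 - 45444)/(-12176 + (7 - 1*115³)/((-36445/(-41283)))) = -93426/(-12176 + (7 - 1*1520875)/((-36445*(-1/41283)))) = -93426/(-12176 + (7 - 1520875)/(36445/41283)) = -93426/(-12176 - 1520868*41283/36445) = -93426/(-12176 - 62785993644/36445) = -93426/(-63229747964/36445) = -93426*(-36445/63229747964) = 1702455285/31614873982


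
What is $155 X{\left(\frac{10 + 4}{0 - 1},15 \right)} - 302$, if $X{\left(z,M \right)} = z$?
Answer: $-2472$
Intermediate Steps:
$155 X{\left(\frac{10 + 4}{0 - 1},15 \right)} - 302 = 155 \frac{10 + 4}{0 - 1} - 302 = 155 \frac{14}{-1} - 302 = 155 \cdot 14 \left(-1\right) - 302 = 155 \left(-14\right) - 302 = -2170 - 302 = -2472$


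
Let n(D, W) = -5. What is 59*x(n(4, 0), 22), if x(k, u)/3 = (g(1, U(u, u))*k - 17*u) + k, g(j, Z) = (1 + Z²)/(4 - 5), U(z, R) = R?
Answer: 362142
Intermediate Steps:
g(j, Z) = -1 - Z² (g(j, Z) = (1 + Z²)/(-1) = (1 + Z²)*(-1) = -1 - Z²)
x(k, u) = -51*u + 3*k + 3*k*(-1 - u²) (x(k, u) = 3*(((-1 - u²)*k - 17*u) + k) = 3*((k*(-1 - u²) - 17*u) + k) = 3*((-17*u + k*(-1 - u²)) + k) = 3*(k - 17*u + k*(-1 - u²)) = -51*u + 3*k + 3*k*(-1 - u²))
59*x(n(4, 0), 22) = 59*(3*22*(-17 - 1*(-5)*22)) = 59*(3*22*(-17 + 110)) = 59*(3*22*93) = 59*6138 = 362142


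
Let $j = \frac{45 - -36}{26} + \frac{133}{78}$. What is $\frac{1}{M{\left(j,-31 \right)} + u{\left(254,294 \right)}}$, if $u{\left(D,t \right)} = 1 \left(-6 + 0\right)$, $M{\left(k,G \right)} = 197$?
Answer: $\frac{1}{191} \approx 0.0052356$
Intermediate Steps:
$j = \frac{188}{39}$ ($j = \left(45 + 36\right) \frac{1}{26} + 133 \cdot \frac{1}{78} = 81 \cdot \frac{1}{26} + \frac{133}{78} = \frac{81}{26} + \frac{133}{78} = \frac{188}{39} \approx 4.8205$)
$u{\left(D,t \right)} = -6$ ($u{\left(D,t \right)} = 1 \left(-6\right) = -6$)
$\frac{1}{M{\left(j,-31 \right)} + u{\left(254,294 \right)}} = \frac{1}{197 - 6} = \frac{1}{191}$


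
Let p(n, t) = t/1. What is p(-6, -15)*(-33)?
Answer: 495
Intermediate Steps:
p(n, t) = t (p(n, t) = t*1 = t)
p(-6, -15)*(-33) = -15*(-33) = 495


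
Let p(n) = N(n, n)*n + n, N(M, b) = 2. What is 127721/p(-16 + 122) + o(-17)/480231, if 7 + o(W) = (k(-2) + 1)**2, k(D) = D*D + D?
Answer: 20445194729/50904486 ≈ 401.64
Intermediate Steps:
k(D) = D + D**2 (k(D) = D**2 + D = D + D**2)
p(n) = 3*n (p(n) = 2*n + n = 3*n)
o(W) = 2 (o(W) = -7 + (-2*(1 - 2) + 1)**2 = -7 + (-2*(-1) + 1)**2 = -7 + (2 + 1)**2 = -7 + 3**2 = -7 + 9 = 2)
127721/p(-16 + 122) + o(-17)/480231 = 127721/((3*(-16 + 122))) + 2/480231 = 127721/((3*106)) + 2*(1/480231) = 127721/318 + 2/480231 = 20445194729/50904486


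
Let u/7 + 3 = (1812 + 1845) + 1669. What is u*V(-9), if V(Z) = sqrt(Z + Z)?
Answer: 111783*I*sqrt(2) ≈ 1.5809e+5*I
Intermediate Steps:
V(Z) = sqrt(2)*sqrt(Z) (V(Z) = sqrt(2*Z) = sqrt(2)*sqrt(Z))
u = 37261 (u = -21 + 7*((1812 + 1845) + 1669) = -21 + 7*(3657 + 1669) = -21 + 7*5326 = -21 + 37282 = 37261)
u*V(-9) = 37261*(sqrt(2)*sqrt(-9)) = 37261*(sqrt(2)*(3*I)) = 37261*(3*I*sqrt(2)) = 111783*I*sqrt(2)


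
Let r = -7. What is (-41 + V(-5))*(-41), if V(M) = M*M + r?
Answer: 943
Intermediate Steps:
V(M) = -7 + M² (V(M) = M*M - 7 = M² - 7 = -7 + M²)
(-41 + V(-5))*(-41) = (-41 + (-7 + (-5)²))*(-41) = (-41 + (-7 + 25))*(-41) = (-41 + 18)*(-41) = -23*(-41) = 943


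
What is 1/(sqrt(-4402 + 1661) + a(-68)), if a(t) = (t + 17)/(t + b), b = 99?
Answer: -1581/2636702 - 961*I*sqrt(2741)/2636702 ≈ -0.00059961 - 0.019082*I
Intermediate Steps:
a(t) = (17 + t)/(99 + t) (a(t) = (t + 17)/(t + 99) = (17 + t)/(99 + t))
1/(sqrt(-4402 + 1661) + a(-68)) = 1/(sqrt(-4402 + 1661) + (17 - 68)/(99 - 68)) = 1/(sqrt(-2741) - 51/31) = 1/(I*sqrt(2741) + (1/31)*(-51)) = 1/(I*sqrt(2741) - 51/31) = 1/(-51/31 + I*sqrt(2741))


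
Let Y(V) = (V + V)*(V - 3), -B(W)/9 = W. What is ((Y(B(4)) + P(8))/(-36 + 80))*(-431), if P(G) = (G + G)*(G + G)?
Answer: -330146/11 ≈ -30013.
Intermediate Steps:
B(W) = -9*W
P(G) = 4*G**2 (P(G) = (2*G)*(2*G) = 4*G**2)
Y(V) = 2*V*(-3 + V) (Y(V) = (2*V)*(-3 + V) = 2*V*(-3 + V))
((Y(B(4)) + P(8))/(-36 + 80))*(-431) = ((2*(-9*4)*(-3 - 9*4) + 4*8**2)/(-36 + 80))*(-431) = ((2*(-36)*(-3 - 36) + 4*64)/44)*(-431) = ((2*(-36)*(-39) + 256)*(1/44))*(-431) = ((2808 + 256)*(1/44))*(-431) = (3064*(1/44))*(-431) = (766/11)*(-431) = -330146/11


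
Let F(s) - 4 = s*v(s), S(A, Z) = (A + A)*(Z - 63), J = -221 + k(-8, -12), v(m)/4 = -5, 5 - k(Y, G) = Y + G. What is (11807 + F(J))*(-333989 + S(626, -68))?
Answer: -7834053731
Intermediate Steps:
k(Y, G) = 5 - G - Y (k(Y, G) = 5 - (Y + G) = 5 - (G + Y) = 5 + (-G - Y) = 5 - G - Y)
v(m) = -20 (v(m) = 4*(-5) = -20)
J = -196 (J = -221 + (5 - 1*(-12) - 1*(-8)) = -221 + (5 + 12 + 8) = -221 + 25 = -196)
S(A, Z) = 2*A*(-63 + Z) (S(A, Z) = (2*A)*(-63 + Z) = 2*A*(-63 + Z))
F(s) = 4 - 20*s (F(s) = 4 + s*(-20) = 4 - 20*s)
(11807 + F(J))*(-333989 + S(626, -68)) = (11807 + (4 - 20*(-196)))*(-333989 + 2*626*(-63 - 68)) = (11807 + (4 + 3920))*(-333989 + 2*626*(-131)) = (11807 + 3924)*(-333989 - 164012) = 15731*(-498001) = -7834053731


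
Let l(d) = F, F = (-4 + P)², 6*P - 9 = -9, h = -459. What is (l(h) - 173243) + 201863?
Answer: 28636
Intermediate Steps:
P = 0 (P = 3/2 + (⅙)*(-9) = 3/2 - 3/2 = 0)
F = 16 (F = (-4 + 0)² = (-4)² = 16)
l(d) = 16
(l(h) - 173243) + 201863 = (16 - 173243) + 201863 = -173227 + 201863 = 28636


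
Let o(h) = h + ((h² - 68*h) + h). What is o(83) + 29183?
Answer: 30594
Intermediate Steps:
o(h) = h² - 66*h (o(h) = h + (h² - 67*h) = h² - 66*h)
o(83) + 29183 = 83*(-66 + 83) + 29183 = 83*17 + 29183 = 1411 + 29183 = 30594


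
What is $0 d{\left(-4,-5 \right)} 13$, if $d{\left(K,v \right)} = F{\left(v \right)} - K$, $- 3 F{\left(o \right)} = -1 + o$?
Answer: $0$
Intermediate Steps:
$F{\left(o \right)} = \frac{1}{3} - \frac{o}{3}$ ($F{\left(o \right)} = - \frac{-1 + o}{3} = \frac{1}{3} - \frac{o}{3}$)
$d{\left(K,v \right)} = \frac{1}{3} - K - \frac{v}{3}$ ($d{\left(K,v \right)} = \left(\frac{1}{3} - \frac{v}{3}\right) - K = \frac{1}{3} - K - \frac{v}{3}$)
$0 d{\left(-4,-5 \right)} 13 = 0 \left(\frac{1}{3} - -4 - - \frac{5}{3}\right) 13 = 0 \left(\frac{1}{3} + 4 + \frac{5}{3}\right) 13 = 0 \cdot 6 \cdot 13 = 0 \cdot 13 = 0$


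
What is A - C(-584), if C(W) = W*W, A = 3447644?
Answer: 3106588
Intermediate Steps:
C(W) = W²
A - C(-584) = 3447644 - 1*(-584)² = 3447644 - 1*341056 = 3447644 - 341056 = 3106588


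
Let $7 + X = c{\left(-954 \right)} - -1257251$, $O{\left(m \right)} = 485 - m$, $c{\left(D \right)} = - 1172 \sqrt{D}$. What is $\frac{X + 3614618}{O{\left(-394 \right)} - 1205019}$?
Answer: $- \frac{811977}{200690} + \frac{293 i \sqrt{106}}{100345} \approx -4.0459 + 0.030062 i$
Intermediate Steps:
$X = 1257244 - 3516 i \sqrt{106}$ ($X = -7 - \left(-1257251 + 1172 \sqrt{-954}\right) = -7 + \left(- 1172 \cdot 3 i \sqrt{106} + 1257251\right) = -7 + \left(- 3516 i \sqrt{106} + 1257251\right) = -7 + \left(1257251 - 3516 i \sqrt{106}\right) = 1257244 - 3516 i \sqrt{106} \approx 1.2572 \cdot 10^{6} - 36199.0 i$)
$\frac{X + 3614618}{O{\left(-394 \right)} - 1205019} = \frac{\left(1257244 - 3516 i \sqrt{106}\right) + 3614618}{\left(485 - -394\right) - 1205019} = \frac{4871862 - 3516 i \sqrt{106}}{\left(485 + 394\right) - 1205019} = \frac{4871862 - 3516 i \sqrt{106}}{879 - 1205019} = \frac{4871862 - 3516 i \sqrt{106}}{-1204140} = \left(4871862 - 3516 i \sqrt{106}\right) \left(- \frac{1}{1204140}\right) = - \frac{811977}{200690} + \frac{293 i \sqrt{106}}{100345}$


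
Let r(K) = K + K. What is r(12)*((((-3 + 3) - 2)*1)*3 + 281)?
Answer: 6600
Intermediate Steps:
r(K) = 2*K
r(12)*((((-3 + 3) - 2)*1)*3 + 281) = (2*12)*((((-3 + 3) - 2)*1)*3 + 281) = 24*(((0 - 2)*1)*3 + 281) = 24*(-2*1*3 + 281) = 24*(-2*3 + 281) = 24*(-6 + 281) = 24*275 = 6600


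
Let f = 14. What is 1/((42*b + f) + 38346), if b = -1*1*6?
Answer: 1/38108 ≈ 2.6241e-5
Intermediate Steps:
b = -6 (b = -1*6 = -6)
1/((42*b + f) + 38346) = 1/((42*(-6) + 14) + 38346) = 1/((-252 + 14) + 38346) = 1/(-238 + 38346) = 1/38108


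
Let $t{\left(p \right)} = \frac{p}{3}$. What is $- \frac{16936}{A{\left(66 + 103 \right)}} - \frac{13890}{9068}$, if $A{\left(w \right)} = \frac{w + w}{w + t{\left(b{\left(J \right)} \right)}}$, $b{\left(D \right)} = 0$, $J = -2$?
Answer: $- \frac{38400857}{4534} \approx -8469.5$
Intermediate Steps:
$t{\left(p \right)} = \frac{p}{3}$ ($t{\left(p \right)} = p \frac{1}{3} = \frac{p}{3}$)
$A{\left(w \right)} = 2$ ($A{\left(w \right)} = \frac{w + w}{w + \frac{1}{3} \cdot 0} = \frac{2 w}{w + 0} = \frac{2 w}{w} = 2$)
$- \frac{16936}{A{\left(66 + 103 \right)}} - \frac{13890}{9068} = - \frac{16936}{2} - \frac{13890}{9068} = \left(-16936\right) \frac{1}{2} - \frac{6945}{4534} = -8468 - \frac{6945}{4534} = - \frac{38400857}{4534}$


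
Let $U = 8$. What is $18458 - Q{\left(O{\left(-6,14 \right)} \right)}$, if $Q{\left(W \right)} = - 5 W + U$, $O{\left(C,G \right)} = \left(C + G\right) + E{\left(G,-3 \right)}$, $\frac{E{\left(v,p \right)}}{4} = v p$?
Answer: $17650$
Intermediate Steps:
$E{\left(v,p \right)} = 4 p v$ ($E{\left(v,p \right)} = 4 v p = 4 p v$)
$O{\left(C,G \right)} = C - 11 G$ ($O{\left(C,G \right)} = \left(C + G\right) + 4 \left(-3\right) G = \left(C + G\right) - 12 G = C - 11 G$)
$Q{\left(W \right)} = 8 - 5 W$ ($Q{\left(W \right)} = - 5 W + 8 = 8 - 5 W$)
$18458 - Q{\left(O{\left(-6,14 \right)} \right)} = 18458 - \left(8 - 5 \left(-6 - 154\right)\right) = 18458 - \left(8 - -800\right) = 18458 - \left(8 + 800\right) = 18458 - 808 = 17650$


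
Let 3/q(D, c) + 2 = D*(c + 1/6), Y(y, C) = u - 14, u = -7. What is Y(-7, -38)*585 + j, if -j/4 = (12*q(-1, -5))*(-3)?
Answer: -206253/17 ≈ -12133.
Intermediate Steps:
Y(y, C) = -21 (Y(y, C) = -7 - 14 = -21)
q(D, c) = 3/(-2 + D*(⅙ + c)) (q(D, c) = 3/(-2 + D*(c + 1/6)) = 3/(-2 + D*(c + ⅙)) = 3/(-2 + D*(⅙ + c)))
j = 2592/17 (j = -4*12*(18/(-12 - 1 + 6*(-1)*(-5)))*(-3) = -4*12*(18/(-12 - 1 + 30))*(-3) = -4*12*(18/17)*(-3) = -864*(-3)/17 = -4*(-648/17) = 2592/17 ≈ 152.47)
Y(-7, -38)*585 + j = -21*585 + 2592/17 = -12285 + 2592/17 = -206253/17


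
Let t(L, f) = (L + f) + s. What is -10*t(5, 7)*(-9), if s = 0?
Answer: 1080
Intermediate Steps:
t(L, f) = L + f (t(L, f) = (L + f) + 0 = L + f)
-10*t(5, 7)*(-9) = -10*(5 + 7)*(-9) = -10*12*(-9) = -120*(-9) = 1080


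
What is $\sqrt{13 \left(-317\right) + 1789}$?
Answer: $2 i \sqrt{583} \approx 48.291 i$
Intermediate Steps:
$\sqrt{13 \left(-317\right) + 1789} = \sqrt{-4121 + 1789} = \sqrt{-2332} = 2 i \sqrt{583}$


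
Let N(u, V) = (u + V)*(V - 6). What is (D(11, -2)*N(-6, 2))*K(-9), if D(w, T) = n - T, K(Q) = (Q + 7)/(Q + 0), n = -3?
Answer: -32/9 ≈ -3.5556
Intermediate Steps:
N(u, V) = (-6 + V)*(V + u) (N(u, V) = (V + u)*(-6 + V) = (-6 + V)*(V + u))
K(Q) = (7 + Q)/Q
D(w, T) = -3 - T
(D(11, -2)*N(-6, 2))*K(-9) = ((-3 - 1*(-2))*(2² - 6*2 - 6*(-6) + 2*(-6)))*((7 - 9)/(-9)) = ((-3 + 2)*(4 - 12 + 36 - 12))*(-⅑*(-2)) = -1*16*(2/9) = -16*2/9 = -32/9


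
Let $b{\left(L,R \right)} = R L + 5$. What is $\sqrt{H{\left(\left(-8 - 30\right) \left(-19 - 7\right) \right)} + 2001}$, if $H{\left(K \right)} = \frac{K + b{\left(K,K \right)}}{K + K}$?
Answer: $\frac{11 \sqrt{20131982}}{988} \approx 49.955$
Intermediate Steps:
$b{\left(L,R \right)} = 5 + L R$ ($b{\left(L,R \right)} = L R + 5 = 5 + L R$)
$H{\left(K \right)} = \frac{5 + K + K^{2}}{2 K}$ ($H{\left(K \right)} = \frac{K + \left(5 + K K\right)}{K + K} = \frac{K + \left(5 + K^{2}\right)}{2 K} = \left(5 + K + K^{2}\right) \frac{1}{2 K} = \frac{5 + K + K^{2}}{2 K}$)
$\sqrt{H{\left(\left(-8 - 30\right) \left(-19 - 7\right) \right)} + 2001} = \sqrt{\frac{5 + \left(-8 - 30\right) \left(-19 - 7\right) + \left(\left(-8 - 30\right) \left(-19 - 7\right)\right)^{2}}{2 \left(-8 - 30\right) \left(-19 - 7\right)} + 2001} = \sqrt{\frac{5 - -988 + \left(\left(-38\right) \left(-26\right)\right)^{2}}{2 \left(\left(-38\right) \left(-26\right)\right)} + 2001} = \sqrt{\frac{5 + 988 + 988^{2}}{2 \cdot 988} + 2001} = \sqrt{\frac{1}{2} \cdot \frac{1}{988} \left(5 + 988 + 976144\right) + 2001} = \sqrt{\frac{1}{2} \cdot \frac{1}{988} \cdot 977137 + 2001} = \sqrt{\frac{977137}{1976} + 2001} = \sqrt{\frac{4931113}{1976}} = \frac{11 \sqrt{20131982}}{988}$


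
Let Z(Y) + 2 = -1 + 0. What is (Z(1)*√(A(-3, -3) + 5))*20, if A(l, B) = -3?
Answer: -60*√2 ≈ -84.853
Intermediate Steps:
Z(Y) = -3 (Z(Y) = -2 + (-1 + 0) = -2 - 1 = -3)
(Z(1)*√(A(-3, -3) + 5))*20 = -3*√(-3 + 5)*20 = -3*√2*20 = -60*√2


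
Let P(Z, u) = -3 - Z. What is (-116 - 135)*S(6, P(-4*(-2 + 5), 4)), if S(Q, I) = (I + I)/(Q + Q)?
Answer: -753/2 ≈ -376.50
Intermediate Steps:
S(Q, I) = I/Q (S(Q, I) = (2*I)/((2*Q)) = (2*I)*(1/(2*Q)) = I/Q)
(-116 - 135)*S(6, P(-4*(-2 + 5), 4)) = (-116 - 135)*((-3 - (-4)*(-2 + 5))/6) = -251*(-3 - (-4)*3)/6 = -251*(-3 - 1*(-12))/6 = -251*(-3 + 12)/6 = -2259/6 = -251*3/2 = -753/2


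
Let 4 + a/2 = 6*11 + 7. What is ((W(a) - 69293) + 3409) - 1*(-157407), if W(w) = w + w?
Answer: 91799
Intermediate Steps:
a = 138 (a = -8 + 2*(6*11 + 7) = -8 + 2*(66 + 7) = -8 + 2*73 = -8 + 146 = 138)
W(w) = 2*w
((W(a) - 69293) + 3409) - 1*(-157407) = ((2*138 - 69293) + 3409) - 1*(-157407) = ((276 - 69293) + 3409) + 157407 = (-69017 + 3409) + 157407 = -65608 + 157407 = 91799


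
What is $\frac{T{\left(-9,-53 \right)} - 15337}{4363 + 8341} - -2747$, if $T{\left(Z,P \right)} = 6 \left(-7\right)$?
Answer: $\frac{34882509}{12704} \approx 2745.8$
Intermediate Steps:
$T{\left(Z,P \right)} = -42$
$\frac{T{\left(-9,-53 \right)} - 15337}{4363 + 8341} - -2747 = \frac{-42 - 15337}{4363 + 8341} - -2747 = - \frac{15379}{12704} + 2747 = \frac{34882509}{12704}$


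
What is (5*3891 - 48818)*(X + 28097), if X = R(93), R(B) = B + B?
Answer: -830473729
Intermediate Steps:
R(B) = 2*B
X = 186 (X = 2*93 = 186)
(5*3891 - 48818)*(X + 28097) = (5*3891 - 48818)*(186 + 28097) = (19455 - 48818)*28283 = -29363*28283 = -830473729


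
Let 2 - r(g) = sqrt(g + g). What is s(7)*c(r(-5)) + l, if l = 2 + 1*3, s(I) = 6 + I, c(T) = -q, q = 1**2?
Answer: -8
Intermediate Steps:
r(g) = 2 - sqrt(2)*sqrt(g) (r(g) = 2 - sqrt(g + g) = 2 - sqrt(2*g) = 2 - sqrt(2)*sqrt(g))
q = 1
c(T) = -1 (c(T) = -1*1 = -1)
l = 5 (l = 2 + 3 = 5)
s(7)*c(r(-5)) + l = (6 + 7)*(-1) + 5 = 13*(-1) + 5 = -13 + 5 = -8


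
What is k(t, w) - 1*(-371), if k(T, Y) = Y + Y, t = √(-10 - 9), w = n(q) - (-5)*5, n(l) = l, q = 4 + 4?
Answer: 437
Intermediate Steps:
q = 8
w = 33 (w = 8 - (-5)*5 = 8 - 1*(-25) = 8 + 25 = 33)
t = I*√19 (t = √(-19) = I*√19 ≈ 4.3589*I)
k(T, Y) = 2*Y
k(t, w) - 1*(-371) = 2*33 - 1*(-371) = 66 + 371 = 437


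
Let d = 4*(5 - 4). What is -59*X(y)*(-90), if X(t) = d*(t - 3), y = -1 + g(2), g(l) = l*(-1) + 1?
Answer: -106200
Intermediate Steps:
g(l) = 1 - l (g(l) = -l + 1 = 1 - l)
d = 4 (d = 4*1 = 4)
y = -2 (y = -1 + (1 - 1*2) = -1 + (1 - 2) = -1 - 1 = -2)
X(t) = -12 + 4*t (X(t) = 4*(t - 3) = 4*(-3 + t) = -12 + 4*t)
-59*X(y)*(-90) = -59*(-12 + 4*(-2))*(-90) = -59*(-12 - 8)*(-90) = -59*(-20)*(-90) = 1180*(-90) = -106200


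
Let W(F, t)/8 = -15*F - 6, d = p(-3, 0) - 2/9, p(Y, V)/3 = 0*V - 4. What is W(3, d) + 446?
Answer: 38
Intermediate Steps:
p(Y, V) = -12 (p(Y, V) = 3*(0*V - 4) = 3*(0 - 4) = 3*(-4) = -12)
d = -110/9 (d = -12 - 2/9 = -110/9 ≈ -12.222)
W(F, t) = -48 - 120*F (W(F, t) = 8*(-15*F - 6) = 8*(-6 - 15*F) = -48 - 120*F)
W(3, d) + 446 = (-48 - 120*3) + 446 = (-48 - 360) + 446 = -408 + 446 = 38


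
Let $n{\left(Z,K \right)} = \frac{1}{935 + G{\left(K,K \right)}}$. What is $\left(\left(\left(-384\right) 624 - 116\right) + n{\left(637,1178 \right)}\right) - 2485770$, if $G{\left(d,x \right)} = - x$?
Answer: $- \frac{662296987}{243} \approx -2.7255 \cdot 10^{6}$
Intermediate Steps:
$n{\left(Z,K \right)} = \frac{1}{935 - K}$
$\left(\left(\left(-384\right) 624 - 116\right) + n{\left(637,1178 \right)}\right) - 2485770 = \left(\left(\left(-384\right) 624 - 116\right) - \frac{1}{-935 + 1178}\right) - 2485770 = \left(\left(-239616 - 116\right) - \frac{1}{243}\right) - 2485770 = \left(-239732 - \frac{1}{243}\right) - 2485770 = - \frac{58254877}{243} - 2485770 = - \frac{662296987}{243}$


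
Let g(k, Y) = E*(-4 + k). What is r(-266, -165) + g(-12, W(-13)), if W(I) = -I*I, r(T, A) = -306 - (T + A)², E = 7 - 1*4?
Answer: -186115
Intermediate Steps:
E = 3 (E = 7 - 4 = 3)
r(T, A) = -306 - (A + T)²
W(I) = -I²
g(k, Y) = -12 + 3*k (g(k, Y) = 3*(-4 + k) = -12 + 3*k)
r(-266, -165) + g(-12, W(-13)) = (-306 - (-165 - 266)²) + (-12 + 3*(-12)) = (-306 - 1*(-431)²) + (-12 - 36) = (-306 - 1*185761) - 48 = (-306 - 185761) - 48 = -186067 - 48 = -186115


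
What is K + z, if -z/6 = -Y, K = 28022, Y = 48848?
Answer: 321110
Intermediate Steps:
z = 293088 (z = -(-6)*48848 = -6*(-48848) = 293088)
K + z = 28022 + 293088 = 321110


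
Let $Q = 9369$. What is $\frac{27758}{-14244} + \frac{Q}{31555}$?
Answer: $- \frac{371225827}{224734710} \approx -1.6518$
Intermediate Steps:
$\frac{27758}{-14244} + \frac{Q}{31555} = \frac{27758}{-14244} + \frac{9369}{31555} = 27758 \left(- \frac{1}{14244}\right) + 9369 \cdot \frac{1}{31555} = - \frac{13879}{7122} + \frac{9369}{31555} = - \frac{371225827}{224734710}$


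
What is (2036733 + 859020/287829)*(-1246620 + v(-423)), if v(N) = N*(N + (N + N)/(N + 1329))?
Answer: -10497565915606756394/4829131 ≈ -2.1738e+12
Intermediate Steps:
v(N) = N*(N + 2*N/(1329 + N)) (v(N) = N*(N + (2*N)/(1329 + N)) = N*(N + 2*N/(1329 + N)))
(2036733 + 859020/287829)*(-1246620 + v(-423)) = (2036733 + 859020/287829)*(-1246620 + (-423)²*(1331 - 423)/(1329 - 423)) = (2036733 + 859020*(1/287829))*(-1246620 + 178929*908/906) = (2036733 + 286340/95943)*(-1246620 + 178929*(1/906)*908) = 195410560559*(-1246620 + 27077922/151)/95943 = (195410560559/95943)*(-161161698/151) = -10497565915606756394/4829131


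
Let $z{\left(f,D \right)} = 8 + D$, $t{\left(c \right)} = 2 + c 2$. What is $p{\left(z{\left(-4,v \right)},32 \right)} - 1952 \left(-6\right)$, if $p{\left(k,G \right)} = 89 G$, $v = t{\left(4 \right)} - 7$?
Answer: $14560$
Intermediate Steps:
$t{\left(c \right)} = 2 + 2 c$
$v = 3$ ($v = \left(2 + 2 \cdot 4\right) - 7 = \left(2 + 8\right) - 7 = 10 - 7 = 3$)
$p{\left(z{\left(-4,v \right)},32 \right)} - 1952 \left(-6\right) = 89 \cdot 32 - 1952 \left(-6\right) = 2848 - -11712 = 2848 + 11712 = 14560$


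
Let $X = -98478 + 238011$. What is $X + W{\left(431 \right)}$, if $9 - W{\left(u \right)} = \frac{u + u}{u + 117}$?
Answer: $\frac{38234077}{274} \approx 1.3954 \cdot 10^{5}$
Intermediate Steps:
$W{\left(u \right)} = 9 - \frac{2 u}{117 + u}$ ($W{\left(u \right)} = 9 - \frac{u + u}{u + 117} = 9 - \frac{2 u}{117 + u}$)
$X = 139533$
$X + W{\left(431 \right)} = 139533 + \frac{1053 + 7 \cdot 431}{117 + 431} = 139533 + \frac{1053 + 3017}{548} = 139533 + \frac{1}{548} \cdot 4070 = 139533 + \frac{2035}{274} = \frac{38234077}{274}$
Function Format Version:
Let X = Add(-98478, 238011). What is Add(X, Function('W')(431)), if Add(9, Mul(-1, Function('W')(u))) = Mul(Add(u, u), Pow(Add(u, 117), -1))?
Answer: Rational(38234077, 274) ≈ 1.3954e+5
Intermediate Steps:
Function('W')(u) = Add(9, Mul(-2, u, Pow(Add(117, u), -1))) (Function('W')(u) = Add(9, Mul(-1, Mul(Add(u, u), Pow(Add(u, 117), -1)))) = Add(9, Mul(-1, Mul(Mul(2, u), Pow(Add(117, u), -1)))) = Add(9, Mul(-1, Mul(2, u, Pow(Add(117, u), -1)))) = Add(9, Mul(-2, u, Pow(Add(117, u), -1))))
X = 139533
Add(X, Function('W')(431)) = Add(139533, Mul(Pow(Add(117, 431), -1), Add(1053, Mul(7, 431)))) = Add(139533, Mul(Pow(548, -1), Add(1053, 3017))) = Add(139533, Mul(Rational(1, 548), 4070)) = Add(139533, Rational(2035, 274)) = Rational(38234077, 274)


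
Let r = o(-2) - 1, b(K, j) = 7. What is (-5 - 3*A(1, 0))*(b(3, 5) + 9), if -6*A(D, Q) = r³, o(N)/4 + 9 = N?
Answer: -729080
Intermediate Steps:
o(N) = -36 + 4*N
r = -45 (r = (-36 + 4*(-2)) - 1 = (-36 - 8) - 1 = -44 - 1 = -45)
A(D, Q) = 30375/2 (A(D, Q) = -⅙*(-45)³ = -⅙*(-91125) = 30375/2)
(-5 - 3*A(1, 0))*(b(3, 5) + 9) = (-5 - 3*30375/2)*(7 + 9) = (-5 - 91125/2)*16 = -91135/2*16 = -729080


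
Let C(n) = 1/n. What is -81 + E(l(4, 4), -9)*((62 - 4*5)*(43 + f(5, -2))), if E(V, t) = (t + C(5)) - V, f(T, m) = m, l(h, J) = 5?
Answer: -119223/5 ≈ -23845.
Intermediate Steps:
E(V, t) = 1/5 + t - V (E(V, t) = (t + 1/5) - V = (1/5 + t) - V = 1/5 + t - V)
-81 + E(l(4, 4), -9)*((62 - 4*5)*(43 + f(5, -2))) = -81 + (1/5 - 9 - 1*5)*((62 - 4*5)*(43 - 2)) = -81 + (1/5 - 9 - 5)*((62 - 20)*41) = -81 - 2898*41/5 = -81 - 69/5*1722 = -81 - 118818/5 = -119223/5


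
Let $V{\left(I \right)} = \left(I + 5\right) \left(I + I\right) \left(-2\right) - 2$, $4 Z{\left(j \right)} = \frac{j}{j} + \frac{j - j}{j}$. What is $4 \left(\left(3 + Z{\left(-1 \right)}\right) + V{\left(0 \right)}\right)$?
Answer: $5$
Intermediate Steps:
$Z{\left(j \right)} = \frac{1}{4}$ ($Z{\left(j \right)} = \frac{\frac{j}{j} + \frac{j - j}{j}}{4} = \frac{1 + \frac{0}{j}}{4} = \frac{1 + 0}{4} = \frac{1}{4} \cdot 1 = \frac{1}{4}$)
$V{\left(I \right)} = -2 - 4 I \left(5 + I\right)$ ($V{\left(I \right)} = \left(5 + I\right) 2 I \left(-2\right) - 2 = 2 I \left(5 + I\right) \left(-2\right) - 2 = - 4 I \left(5 + I\right) - 2 = -2 - 4 I \left(5 + I\right)$)
$4 \left(\left(3 + Z{\left(-1 \right)}\right) + V{\left(0 \right)}\right) = 4 \left(\left(3 + \frac{1}{4}\right) - \left(2 + 4 \cdot 0^{2}\right)\right) = 4 \left(\frac{13}{4} - 2\right) = 4 \cdot \frac{5}{4} = 5$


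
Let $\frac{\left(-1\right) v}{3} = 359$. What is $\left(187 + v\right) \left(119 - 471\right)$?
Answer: $313280$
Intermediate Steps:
$v = -1077$ ($v = \left(-3\right) 359 = -1077$)
$\left(187 + v\right) \left(119 - 471\right) = \left(187 - 1077\right) \left(119 - 471\right) = \left(-890\right) \left(-352\right) = 313280$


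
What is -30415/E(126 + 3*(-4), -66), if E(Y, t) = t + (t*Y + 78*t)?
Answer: 2765/1158 ≈ 2.3877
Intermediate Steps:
E(Y, t) = 79*t + Y*t (E(Y, t) = t + (Y*t + 78*t) = t + (78*t + Y*t) = 79*t + Y*t)
-30415/E(126 + 3*(-4), -66) = -30415*(-1/(66*(79 + (126 + 3*(-4))))) = -30415*(-1/(66*(79 + (126 - 12)))) = -30415*(-1/(66*(79 + 114))) = -30415/((-66*193)) = -30415/(-12738) = -30415*(-1/12738) = 2765/1158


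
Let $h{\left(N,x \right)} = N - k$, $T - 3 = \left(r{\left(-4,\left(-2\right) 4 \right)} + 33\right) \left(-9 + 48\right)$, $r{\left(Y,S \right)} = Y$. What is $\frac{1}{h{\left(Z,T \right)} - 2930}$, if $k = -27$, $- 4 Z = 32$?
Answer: $- \frac{1}{2911} \approx -0.00034352$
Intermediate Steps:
$Z = -8$ ($Z = \left(- \frac{1}{4}\right) 32 = -8$)
$T = 1134$ ($T = 3 + \left(-4 + 33\right) \left(-9 + 48\right) = 3 + 29 \cdot 39 = 3 + 1131 = 1134$)
$h{\left(N,x \right)} = 27 + N$ ($h{\left(N,x \right)} = N - -27 = N + 27 = 27 + N$)
$\frac{1}{h{\left(Z,T \right)} - 2930} = \frac{1}{\left(27 - 8\right) - 2930} = \frac{1}{19 - 2930} = \frac{1}{-2911} = - \frac{1}{2911}$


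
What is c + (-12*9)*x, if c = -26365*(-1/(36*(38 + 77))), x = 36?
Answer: -3213991/828 ≈ -3881.6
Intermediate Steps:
c = 5273/828 (c = -26365/(115*(-36)) = -26365/(-4140) = -26365*(-1/4140) = 5273/828 ≈ 6.3684)
c + (-12*9)*x = 5273/828 - 12*9*36 = 5273/828 - 108*36 = 5273/828 - 3888 = -3213991/828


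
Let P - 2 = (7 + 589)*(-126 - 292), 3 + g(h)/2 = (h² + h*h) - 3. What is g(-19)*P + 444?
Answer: -356747988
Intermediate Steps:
g(h) = -12 + 4*h² (g(h) = -6 + 2*((h² + h*h) - 3) = -6 + 2*((h² + h²) - 3) = -6 + 2*(2*h² - 3) = -6 + 2*(-3 + 2*h²) = -6 + (-6 + 4*h²) = -12 + 4*h²)
P = -249126 (P = 2 + (7 + 589)*(-126 - 292) = 2 + 596*(-418) = 2 - 249128 = -249126)
g(-19)*P + 444 = (-12 + 4*(-19)²)*(-249126) + 444 = (-12 + 4*361)*(-249126) + 444 = (-12 + 1444)*(-249126) + 444 = 1432*(-249126) + 444 = -356748432 + 444 = -356747988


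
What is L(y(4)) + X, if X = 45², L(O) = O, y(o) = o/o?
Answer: 2026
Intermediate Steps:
y(o) = 1
X = 2025
L(y(4)) + X = 1 + 2025 = 2026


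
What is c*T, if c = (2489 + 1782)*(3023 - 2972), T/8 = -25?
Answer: -43564200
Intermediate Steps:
T = -200 (T = 8*(-25) = -200)
c = 217821 (c = 4271*51 = 217821)
c*T = 217821*(-200) = -43564200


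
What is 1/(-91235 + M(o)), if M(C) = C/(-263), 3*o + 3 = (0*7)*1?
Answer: -263/23994804 ≈ -1.0961e-5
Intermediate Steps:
o = -1 (o = -1 + ((0*7)*1)/3 = -1 + (0*1)/3 = -1 + (⅓)*0 = -1 + 0 = -1)
M(C) = -C/263 (M(C) = C*(-1/263) = -C/263)
1/(-91235 + M(o)) = 1/(-91235 - 1/263*(-1)) = 1/(-91235 + 1/263) = 1/(-23994804/263) = -263/23994804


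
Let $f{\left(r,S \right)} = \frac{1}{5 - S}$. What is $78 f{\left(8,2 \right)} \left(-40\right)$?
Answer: $-1040$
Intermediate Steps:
$78 f{\left(8,2 \right)} \left(-40\right) = 78 \left(- \frac{1}{-5 + 2}\right) \left(-40\right) = 78 \left(- \frac{1}{-3}\right) \left(-40\right) = 78 \left(\left(-1\right) \left(- \frac{1}{3}\right)\right) \left(-40\right) = 78 \cdot \frac{1}{3} \left(-40\right) = 26 \left(-40\right) = -1040$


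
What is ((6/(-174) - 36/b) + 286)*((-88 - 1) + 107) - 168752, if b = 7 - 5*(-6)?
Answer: -175566550/1073 ≈ -1.6362e+5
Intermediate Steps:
b = 37 (b = 7 + 30 = 37)
((6/(-174) - 36/b) + 286)*((-88 - 1) + 107) - 168752 = ((6/(-174) - 36/37) + 286)*((-88 - 1) + 107) - 168752 = ((6*(-1/174) - 36*1/37) + 286)*(-89 + 107) - 168752 = ((-1/29 - 36/37) + 286)*18 - 168752 = (-1081/1073 + 286)*18 - 168752 = (305797/1073)*18 - 168752 = 5504346/1073 - 168752 = -175566550/1073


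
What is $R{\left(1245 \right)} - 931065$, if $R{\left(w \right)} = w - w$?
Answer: $-931065$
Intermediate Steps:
$R{\left(w \right)} = 0$
$R{\left(1245 \right)} - 931065 = 0 - 931065 = -931065$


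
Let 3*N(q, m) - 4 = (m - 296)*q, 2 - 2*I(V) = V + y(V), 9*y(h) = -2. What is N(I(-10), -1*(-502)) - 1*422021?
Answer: -11383201/27 ≈ -4.2160e+5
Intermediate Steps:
y(h) = -2/9 (y(h) = (⅑)*(-2) = -2/9)
I(V) = 10/9 - V/2 (I(V) = 1 - (V - 2/9)/2 = 1 - (-2/9 + V)/2 = 1 + (⅑ - V/2) = 10/9 - V/2)
N(q, m) = 4/3 + q*(-296 + m)/3 (N(q, m) = 4/3 + ((m - 296)*q)/3 = 4/3 + ((-296 + m)*q)/3 = 4/3 + (q*(-296 + m))/3 = 4/3 + q*(-296 + m)/3)
N(I(-10), -1*(-502)) - 1*422021 = (4/3 - 296*(10/9 - ½*(-10))/3 + (-1*(-502))*(10/9 - ½*(-10))/3) - 1*422021 = (4/3 - 296*(10/9 + 5)/3 + (⅓)*502*(10/9 + 5)) - 422021 = (4/3 - 296/3*55/9 + (⅓)*502*(55/9)) - 422021 = (4/3 - 16280/27 + 27610/27) - 422021 = 11366/27 - 422021 = -11383201/27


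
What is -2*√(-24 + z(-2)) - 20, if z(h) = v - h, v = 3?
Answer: -20 - 2*I*√19 ≈ -20.0 - 8.7178*I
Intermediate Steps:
z(h) = 3 - h
-2*√(-24 + z(-2)) - 20 = -2*√(-24 + (3 - 1*(-2))) - 20 = -2*√(-24 + (3 + 2)) - 20 = -2*√(-24 + 5) - 20 = -2*I*√19 - 20 = -20 - 2*I*√19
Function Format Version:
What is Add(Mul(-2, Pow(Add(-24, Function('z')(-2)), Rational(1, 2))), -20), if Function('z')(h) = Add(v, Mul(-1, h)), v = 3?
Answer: Add(-20, Mul(-2, I, Pow(19, Rational(1, 2)))) ≈ Add(-20.000, Mul(-8.7178, I))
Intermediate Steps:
Function('z')(h) = Add(3, Mul(-1, h))
Add(Mul(-2, Pow(Add(-24, Function('z')(-2)), Rational(1, 2))), -20) = Add(Mul(-2, Pow(Add(-24, Add(3, Mul(-1, -2))), Rational(1, 2))), -20) = Add(Mul(-2, Pow(Add(-24, Add(3, 2)), Rational(1, 2))), -20) = Add(Mul(-2, Pow(Add(-24, 5), Rational(1, 2))), -20) = Add(Mul(-2, Pow(-19, Rational(1, 2))), -20) = Add(Mul(-2, Mul(I, Pow(19, Rational(1, 2)))), -20) = Add(Mul(-2, I, Pow(19, Rational(1, 2))), -20) = Add(-20, Mul(-2, I, Pow(19, Rational(1, 2))))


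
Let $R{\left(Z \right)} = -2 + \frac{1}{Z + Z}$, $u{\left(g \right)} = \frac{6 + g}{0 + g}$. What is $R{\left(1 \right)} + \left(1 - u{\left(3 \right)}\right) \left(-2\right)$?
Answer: $\frac{5}{2} \approx 2.5$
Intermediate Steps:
$u{\left(g \right)} = \frac{6 + g}{g}$
$R{\left(Z \right)} = -2 + \frac{1}{2 Z}$
$R{\left(1 \right)} + \left(1 - u{\left(3 \right)}\right) \left(-2\right) = \left(-2 + \frac{1}{2 \cdot 1}\right) + \left(1 - \frac{6 + 3}{3}\right) \left(-2\right) = \left(-2 + \frac{1}{2} \cdot 1\right) + \left(1 - \frac{1}{3} \cdot 9\right) \left(-2\right) = \left(-2 + \frac{1}{2}\right) + \left(1 - 3\right) \left(-2\right) = - \frac{3}{2} + \left(1 - 3\right) \left(-2\right) = - \frac{3}{2} - -4 = - \frac{3}{2} + 4 = \frac{5}{2}$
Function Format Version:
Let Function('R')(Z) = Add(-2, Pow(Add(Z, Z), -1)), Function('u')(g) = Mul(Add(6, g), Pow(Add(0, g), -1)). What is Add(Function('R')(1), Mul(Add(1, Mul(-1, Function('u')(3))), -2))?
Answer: Rational(5, 2) ≈ 2.5000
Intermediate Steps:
Function('u')(g) = Mul(Pow(g, -1), Add(6, g)) (Function('u')(g) = Mul(Add(6, g), Pow(g, -1)) = Mul(Pow(g, -1), Add(6, g)))
Function('R')(Z) = Add(-2, Mul(Rational(1, 2), Pow(Z, -1))) (Function('R')(Z) = Add(-2, Pow(Mul(2, Z), -1)) = Add(-2, Mul(Rational(1, 2), Pow(Z, -1))))
Add(Function('R')(1), Mul(Add(1, Mul(-1, Function('u')(3))), -2)) = Add(Add(-2, Mul(Rational(1, 2), Pow(1, -1))), Mul(Add(1, Mul(-1, Mul(Pow(3, -1), Add(6, 3)))), -2)) = Add(Add(-2, Mul(Rational(1, 2), 1)), Mul(Add(1, Mul(-1, Mul(Rational(1, 3), 9))), -2)) = Add(Add(-2, Rational(1, 2)), Mul(Add(1, Mul(-1, 3)), -2)) = Add(Rational(-3, 2), Mul(Add(1, -3), -2)) = Add(Rational(-3, 2), Mul(-2, -2)) = Add(Rational(-3, 2), 4) = Rational(5, 2)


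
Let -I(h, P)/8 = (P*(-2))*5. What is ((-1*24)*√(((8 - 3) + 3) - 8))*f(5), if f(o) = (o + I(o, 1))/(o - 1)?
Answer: 0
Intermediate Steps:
I(h, P) = 80*P (I(h, P) = -8*P*(-2)*5 = -8*(-2*P)*5 = -(-80)*P = 80*P)
f(o) = (80 + o)/(-1 + o) (f(o) = (o + 80*1)/(o - 1) = (o + 80)/(-1 + o) = (80 + o)/(-1 + o))
((-1*24)*√(((8 - 3) + 3) - 8))*f(5) = ((-1*24)*√(((8 - 3) + 3) - 8))*((80 + 5)/(-1 + 5)) = (-24*√((5 + 3) - 8))*(85/4) = (-24*√(8 - 8))*((¼)*85) = -24*√0*(85/4) = -24*0*(85/4) = 0*(85/4) = 0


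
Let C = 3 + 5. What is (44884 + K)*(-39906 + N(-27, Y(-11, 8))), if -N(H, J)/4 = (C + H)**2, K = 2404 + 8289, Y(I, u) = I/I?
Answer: -2298108950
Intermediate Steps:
C = 8
Y(I, u) = 1
K = 10693
N(H, J) = -4*(8 + H)**2
(44884 + K)*(-39906 + N(-27, Y(-11, 8))) = (44884 + 10693)*(-39906 - 4*(8 - 27)**2) = 55577*(-39906 - 4*(-19)**2) = 55577*(-39906 - 4*361) = 55577*(-39906 - 1444) = 55577*(-41350) = -2298108950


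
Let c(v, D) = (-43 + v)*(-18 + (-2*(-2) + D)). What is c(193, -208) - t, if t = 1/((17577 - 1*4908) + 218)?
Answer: -429137101/12887 ≈ -33300.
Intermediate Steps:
t = 1/12887 (t = 1/((17577 - 4908) + 218) = 1/(12669 + 218) = 1/12887 ≈ 7.7598e-5)
c(v, D) = (-43 + v)*(-14 + D) (c(v, D) = (-43 + v)*(-18 + (4 + D)) = (-43 + v)*(-14 + D))
c(193, -208) - t = (602 - 43*(-208) - 14*193 - 208*193) - 1*1/12887 = (602 + 8944 - 2702 - 40144) - 1/12887 = -33300 - 1/12887 = -429137101/12887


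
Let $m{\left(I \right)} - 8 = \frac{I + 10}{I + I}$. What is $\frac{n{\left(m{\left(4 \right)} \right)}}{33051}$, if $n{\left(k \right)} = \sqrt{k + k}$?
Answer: $\frac{\sqrt{78}}{66102} \approx 0.00013361$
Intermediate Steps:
$m{\left(I \right)} = 8 + \frac{10 + I}{2 I}$ ($m{\left(I \right)} = 8 + \frac{I + 10}{I + I} = 8 + \frac{10 + I}{2 I}$)
$n{\left(k \right)} = \sqrt{2} \sqrt{k}$ ($n{\left(k \right)} = \sqrt{2 k} = \sqrt{2} \sqrt{k}$)
$\frac{n{\left(m{\left(4 \right)} \right)}}{33051} = \frac{\sqrt{2} \sqrt{\frac{17}{2} + \frac{5}{4}}}{33051} = \sqrt{2} \sqrt{\frac{17}{2} + 5 \cdot \frac{1}{4}} \cdot \frac{1}{33051} = \sqrt{2} \sqrt{\frac{17}{2} + \frac{5}{4}} \cdot \frac{1}{33051} = \sqrt{2} \sqrt{\frac{39}{4}} \cdot \frac{1}{33051} = \sqrt{2} \frac{\sqrt{39}}{2} \cdot \frac{1}{33051} = \frac{\sqrt{78}}{2} \cdot \frac{1}{33051} = \frac{\sqrt{78}}{66102}$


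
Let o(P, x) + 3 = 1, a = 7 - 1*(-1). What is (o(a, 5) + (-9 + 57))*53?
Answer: 2438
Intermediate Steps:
a = 8 (a = 7 + 1 = 8)
o(P, x) = -2 (o(P, x) = -3 + 1 = -2)
(o(a, 5) + (-9 + 57))*53 = (-2 + (-9 + 57))*53 = (-2 + 48)*53 = 46*53 = 2438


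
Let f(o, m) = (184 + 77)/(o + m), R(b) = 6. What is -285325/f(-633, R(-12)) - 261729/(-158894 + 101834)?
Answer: 378075274547/551580 ≈ 6.8544e+5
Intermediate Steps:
f(o, m) = 261/(m + o)
-285325/f(-633, R(-12)) - 261729/(-158894 + 101834) = -285325/(261/(6 - 633)) - 261729/(-158894 + 101834) = -285325/(261/(-627)) - 261729/(-57060) = -285325/(261*(-1/627)) - 261729*(-1/57060) = -285325/(-87/209) + 29081/6340 = -285325*(-209/87) + 29081/6340 = 59632925/87 + 29081/6340 = 378075274547/551580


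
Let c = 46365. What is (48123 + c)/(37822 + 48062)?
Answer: 7874/7157 ≈ 1.1002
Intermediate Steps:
(48123 + c)/(37822 + 48062) = (48123 + 46365)/(37822 + 48062) = 94488/85884 = 94488*(1/85884) = 7874/7157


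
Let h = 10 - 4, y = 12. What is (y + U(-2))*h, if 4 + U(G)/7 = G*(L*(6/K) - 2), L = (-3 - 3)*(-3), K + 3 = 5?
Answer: -4464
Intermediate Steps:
K = 2 (K = -3 + 5 = 2)
h = 6
L = 18 (L = -6*(-3) = 18)
U(G) = -28 + 364*G (U(G) = -28 + 7*(G*(18*(6/2) - 2)) = -28 + 7*(G*(18*(6*(1/2)) - 2)) = -28 + 7*(G*(18*3 - 2)) = -28 + 7*(G*(54 - 2)) = -28 + 7*(G*52) = -28 + 7*(52*G) = -28 + 364*G)
(y + U(-2))*h = (12 + (-28 + 364*(-2)))*6 = (12 + (-28 - 728))*6 = (12 - 756)*6 = -744*6 = -4464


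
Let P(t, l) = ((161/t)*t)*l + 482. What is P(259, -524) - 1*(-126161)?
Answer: 42279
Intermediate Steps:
P(t, l) = 482 + 161*l (P(t, l) = 161*l + 482 = 482 + 161*l)
P(259, -524) - 1*(-126161) = (482 + 161*(-524)) - 1*(-126161) = (482 - 84364) + 126161 = -83882 + 126161 = 42279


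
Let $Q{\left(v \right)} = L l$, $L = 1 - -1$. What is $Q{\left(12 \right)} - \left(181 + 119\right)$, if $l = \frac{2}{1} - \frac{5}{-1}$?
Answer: $-286$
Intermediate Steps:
$L = 2$ ($L = 1 + 1 = 2$)
$l = 7$ ($l = 2 \cdot 1 - -5 = 2 + 5 = 7$)
$Q{\left(v \right)} = 14$ ($Q{\left(v \right)} = 2 \cdot 7 = 14$)
$Q{\left(12 \right)} - \left(181 + 119\right) = 14 - \left(181 + 119\right) = 14 - 300 = -286$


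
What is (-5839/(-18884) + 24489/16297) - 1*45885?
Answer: -14120668056521/307752548 ≈ -45883.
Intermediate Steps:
(-5839/(-18884) + 24489/16297) - 1*45885 = (-5839*(-1/18884) + 24489*(1/16297)) - 45885 = (5839/18884 + 24489/16297) - 45885 = 557608459/307752548 - 45885 = -14120668056521/307752548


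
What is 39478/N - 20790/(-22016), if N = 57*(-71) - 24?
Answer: -392255779/44813568 ≈ -8.7531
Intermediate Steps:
N = -4071 (N = -4047 - 24 = -4071)
39478/N - 20790/(-22016) = 39478/(-4071) - 20790/(-22016) = 39478*(-1/4071) - 20790*(-1/22016) = -39478/4071 + 10395/11008 = -392255779/44813568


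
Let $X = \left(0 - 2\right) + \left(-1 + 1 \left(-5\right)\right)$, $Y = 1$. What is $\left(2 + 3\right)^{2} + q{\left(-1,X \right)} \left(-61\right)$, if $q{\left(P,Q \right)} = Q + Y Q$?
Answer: $1001$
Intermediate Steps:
$X = -8$ ($X = -2 - 6 = -8$)
$q{\left(P,Q \right)} = 2 Q$ ($q{\left(P,Q \right)} = Q + 1 Q = Q + Q = 2 Q$)
$\left(2 + 3\right)^{2} + q{\left(-1,X \right)} \left(-61\right) = \left(2 + 3\right)^{2} + 2 \left(-8\right) \left(-61\right) = 5^{2} - -976 = 25 + 976 = 1001$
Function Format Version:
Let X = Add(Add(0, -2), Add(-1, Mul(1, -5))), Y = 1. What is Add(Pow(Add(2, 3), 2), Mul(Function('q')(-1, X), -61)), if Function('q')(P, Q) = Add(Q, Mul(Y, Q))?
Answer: 1001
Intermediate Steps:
X = -8 (X = Add(-2, Add(-1, -5)) = Add(-2, -6) = -8)
Function('q')(P, Q) = Mul(2, Q) (Function('q')(P, Q) = Add(Q, Mul(1, Q)) = Add(Q, Q) = Mul(2, Q))
Add(Pow(Add(2, 3), 2), Mul(Function('q')(-1, X), -61)) = Add(Pow(Add(2, 3), 2), Mul(Mul(2, -8), -61)) = Add(Pow(5, 2), Mul(-16, -61)) = Add(25, 976) = 1001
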